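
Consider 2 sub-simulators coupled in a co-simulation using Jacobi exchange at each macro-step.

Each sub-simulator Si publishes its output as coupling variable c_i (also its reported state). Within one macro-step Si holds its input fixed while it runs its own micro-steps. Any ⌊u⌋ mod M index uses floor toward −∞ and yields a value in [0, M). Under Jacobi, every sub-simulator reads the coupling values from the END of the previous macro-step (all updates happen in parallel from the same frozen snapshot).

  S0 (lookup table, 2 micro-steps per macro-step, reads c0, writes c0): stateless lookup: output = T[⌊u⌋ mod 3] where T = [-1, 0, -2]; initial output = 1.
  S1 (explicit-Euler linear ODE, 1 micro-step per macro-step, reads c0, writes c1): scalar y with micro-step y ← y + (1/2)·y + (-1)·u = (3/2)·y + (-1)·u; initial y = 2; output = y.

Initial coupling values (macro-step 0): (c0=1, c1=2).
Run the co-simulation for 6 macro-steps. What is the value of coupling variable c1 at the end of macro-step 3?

macro 1: S0 reads c0=1 → after 2×micro: 0; S1 reads c0=1 → after 1×micro: 2 ⇒ (c0=0, c1=2)
macro 2: S0 reads c0=0 → after 2×micro: -1; S1 reads c0=0 → after 1×micro: 3 ⇒ (c0=-1, c1=3)
macro 3: S0 reads c0=-1 → after 2×micro: -2; S1 reads c0=-1 → after 1×micro: 11/2 ⇒ (c0=-2, c1=11/2)
macro 4: S0 reads c0=-2 → after 2×micro: 0; S1 reads c0=-2 → after 1×micro: 41/4 ⇒ (c0=0, c1=41/4)
macro 5: S0 reads c0=0 → after 2×micro: -1; S1 reads c0=0 → after 1×micro: 123/8 ⇒ (c0=-1, c1=123/8)
macro 6: S0 reads c0=-1 → after 2×micro: -2; S1 reads c0=-1 → after 1×micro: 385/16 ⇒ (c0=-2, c1=385/16)

c1 at macro-step 3 = 11/2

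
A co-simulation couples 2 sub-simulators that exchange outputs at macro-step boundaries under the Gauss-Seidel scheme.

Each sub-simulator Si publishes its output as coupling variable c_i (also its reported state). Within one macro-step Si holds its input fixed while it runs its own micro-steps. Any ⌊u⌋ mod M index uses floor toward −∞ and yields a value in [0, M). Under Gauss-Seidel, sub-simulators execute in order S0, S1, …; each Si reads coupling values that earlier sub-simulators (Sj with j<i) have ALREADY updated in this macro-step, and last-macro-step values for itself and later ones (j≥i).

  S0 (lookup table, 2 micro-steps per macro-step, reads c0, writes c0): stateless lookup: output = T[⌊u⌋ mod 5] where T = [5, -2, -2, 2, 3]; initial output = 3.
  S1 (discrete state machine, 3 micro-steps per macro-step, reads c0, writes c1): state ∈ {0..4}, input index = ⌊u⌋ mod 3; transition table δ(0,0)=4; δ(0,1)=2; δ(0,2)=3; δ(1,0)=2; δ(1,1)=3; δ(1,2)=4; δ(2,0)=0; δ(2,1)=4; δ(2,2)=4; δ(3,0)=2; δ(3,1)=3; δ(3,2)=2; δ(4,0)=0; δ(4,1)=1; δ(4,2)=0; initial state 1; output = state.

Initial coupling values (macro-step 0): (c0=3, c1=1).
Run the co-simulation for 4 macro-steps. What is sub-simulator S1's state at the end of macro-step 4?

S1 state at macro-step 4 = 1

macro 1: S0 reads c0=3 → after 2×micro: 2; S1 reads c0=2 → after 3×micro: 3 ⇒ (c0=2, c1=3)
macro 2: S0 reads c0=2 → after 2×micro: -2; S1 reads c0=-2 → after 3×micro: 3 ⇒ (c0=-2, c1=3)
macro 3: S0 reads c0=-2 → after 2×micro: 2; S1 reads c0=2 → after 3×micro: 0 ⇒ (c0=2, c1=0)
macro 4: S0 reads c0=2 → after 2×micro: -2; S1 reads c0=-2 → after 3×micro: 1 ⇒ (c0=-2, c1=1)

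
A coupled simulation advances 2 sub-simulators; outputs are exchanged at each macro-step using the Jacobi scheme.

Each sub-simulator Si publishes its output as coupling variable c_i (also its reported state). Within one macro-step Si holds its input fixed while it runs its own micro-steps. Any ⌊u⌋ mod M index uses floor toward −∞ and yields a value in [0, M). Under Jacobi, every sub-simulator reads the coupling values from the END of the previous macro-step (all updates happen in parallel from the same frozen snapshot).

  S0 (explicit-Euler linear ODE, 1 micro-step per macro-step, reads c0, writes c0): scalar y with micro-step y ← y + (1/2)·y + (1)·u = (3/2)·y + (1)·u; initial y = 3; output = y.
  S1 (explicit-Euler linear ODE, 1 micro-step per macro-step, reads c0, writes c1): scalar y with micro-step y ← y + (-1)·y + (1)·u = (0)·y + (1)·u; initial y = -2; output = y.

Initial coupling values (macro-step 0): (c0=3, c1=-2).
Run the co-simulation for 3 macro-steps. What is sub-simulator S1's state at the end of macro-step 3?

macro 1: S0 reads c0=3 → after 1×micro: 15/2; S1 reads c0=3 → after 1×micro: 3 ⇒ (c0=15/2, c1=3)
macro 2: S0 reads c0=15/2 → after 1×micro: 75/4; S1 reads c0=15/2 → after 1×micro: 15/2 ⇒ (c0=75/4, c1=15/2)
macro 3: S0 reads c0=75/4 → after 1×micro: 375/8; S1 reads c0=75/4 → after 1×micro: 75/4 ⇒ (c0=375/8, c1=75/4)

S1 state at macro-step 3 = 75/4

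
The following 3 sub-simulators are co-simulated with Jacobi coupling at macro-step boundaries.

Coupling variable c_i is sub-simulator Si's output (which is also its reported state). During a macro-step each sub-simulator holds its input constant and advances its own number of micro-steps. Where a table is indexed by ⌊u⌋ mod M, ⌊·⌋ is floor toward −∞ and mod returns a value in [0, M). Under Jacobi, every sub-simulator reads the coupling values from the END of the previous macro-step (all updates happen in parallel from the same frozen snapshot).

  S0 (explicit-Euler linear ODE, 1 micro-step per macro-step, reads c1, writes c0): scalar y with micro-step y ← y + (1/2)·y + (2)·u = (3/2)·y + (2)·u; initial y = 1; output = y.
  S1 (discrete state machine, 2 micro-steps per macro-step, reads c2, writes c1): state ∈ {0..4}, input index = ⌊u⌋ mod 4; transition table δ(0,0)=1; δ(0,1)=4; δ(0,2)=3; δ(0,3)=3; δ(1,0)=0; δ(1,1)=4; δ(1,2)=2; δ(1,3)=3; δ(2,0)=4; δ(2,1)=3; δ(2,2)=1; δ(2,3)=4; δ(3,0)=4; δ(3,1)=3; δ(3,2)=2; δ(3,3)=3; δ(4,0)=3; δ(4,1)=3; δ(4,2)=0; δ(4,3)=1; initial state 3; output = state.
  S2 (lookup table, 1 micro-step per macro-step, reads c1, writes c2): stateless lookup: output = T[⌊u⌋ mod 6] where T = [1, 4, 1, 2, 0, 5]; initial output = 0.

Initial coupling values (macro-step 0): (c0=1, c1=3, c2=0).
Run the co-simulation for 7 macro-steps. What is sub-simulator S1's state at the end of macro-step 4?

macro 1: S0 reads c1=3 → after 1×micro: 15/2; S1 reads c2=0 → after 2×micro: 3; S2 reads c1=3 → after 1×micro: 2 ⇒ (c0=15/2, c1=3, c2=2)
macro 2: S0 reads c1=3 → after 1×micro: 69/4; S1 reads c2=2 → after 2×micro: 1; S2 reads c1=3 → after 1×micro: 2 ⇒ (c0=69/4, c1=1, c2=2)
macro 3: S0 reads c1=1 → after 1×micro: 223/8; S1 reads c2=2 → after 2×micro: 1; S2 reads c1=1 → after 1×micro: 4 ⇒ (c0=223/8, c1=1, c2=4)
macro 4: S0 reads c1=1 → after 1×micro: 701/16; S1 reads c2=4 → after 2×micro: 1; S2 reads c1=1 → after 1×micro: 4 ⇒ (c0=701/16, c1=1, c2=4)
macro 5: S0 reads c1=1 → after 1×micro: 2167/32; S1 reads c2=4 → after 2×micro: 1; S2 reads c1=1 → after 1×micro: 4 ⇒ (c0=2167/32, c1=1, c2=4)
macro 6: S0 reads c1=1 → after 1×micro: 6629/64; S1 reads c2=4 → after 2×micro: 1; S2 reads c1=1 → after 1×micro: 4 ⇒ (c0=6629/64, c1=1, c2=4)
macro 7: S0 reads c1=1 → after 1×micro: 20143/128; S1 reads c2=4 → after 2×micro: 1; S2 reads c1=1 → after 1×micro: 4 ⇒ (c0=20143/128, c1=1, c2=4)

S1 state at macro-step 4 = 1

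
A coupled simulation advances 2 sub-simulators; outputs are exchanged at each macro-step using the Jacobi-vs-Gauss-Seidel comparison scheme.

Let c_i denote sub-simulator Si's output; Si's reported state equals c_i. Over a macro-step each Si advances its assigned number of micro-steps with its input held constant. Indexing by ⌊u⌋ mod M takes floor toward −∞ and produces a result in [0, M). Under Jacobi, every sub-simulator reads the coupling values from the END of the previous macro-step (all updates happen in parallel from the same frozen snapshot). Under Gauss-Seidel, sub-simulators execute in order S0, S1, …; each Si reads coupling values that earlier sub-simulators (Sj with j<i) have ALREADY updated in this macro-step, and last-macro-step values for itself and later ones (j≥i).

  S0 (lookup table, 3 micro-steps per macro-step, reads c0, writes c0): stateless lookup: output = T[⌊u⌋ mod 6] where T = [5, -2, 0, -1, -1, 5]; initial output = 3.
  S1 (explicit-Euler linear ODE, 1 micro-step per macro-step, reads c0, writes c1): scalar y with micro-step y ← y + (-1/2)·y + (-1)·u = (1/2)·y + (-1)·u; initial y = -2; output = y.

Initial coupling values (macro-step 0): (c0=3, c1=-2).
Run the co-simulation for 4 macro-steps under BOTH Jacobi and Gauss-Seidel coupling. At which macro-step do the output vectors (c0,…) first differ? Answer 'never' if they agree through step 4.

first divergence at macro-step: 1

[Jacobi] macro 1: S0 reads c0=3 → after 3×micro: -1; S1 reads c0=3 → after 1×micro: -4 ⇒ (c0=-1, c1=-4)
[Jacobi] macro 2: S0 reads c0=-1 → after 3×micro: 5; S1 reads c0=-1 → after 1×micro: -1 ⇒ (c0=5, c1=-1)
[Jacobi] macro 3: S0 reads c0=5 → after 3×micro: 5; S1 reads c0=5 → after 1×micro: -11/2 ⇒ (c0=5, c1=-11/2)
[Jacobi] macro 4: S0 reads c0=5 → after 3×micro: 5; S1 reads c0=5 → after 1×micro: -31/4 ⇒ (c0=5, c1=-31/4)
[Gauss-Seidel] macro 1: S0 reads c0=3 → after 3×micro: -1; S1 reads c0=-1 → after 1×micro: 0 ⇒ (c0=-1, c1=0)
[Gauss-Seidel] macro 2: S0 reads c0=-1 → after 3×micro: 5; S1 reads c0=5 → after 1×micro: -5 ⇒ (c0=5, c1=-5)
[Gauss-Seidel] macro 3: S0 reads c0=5 → after 3×micro: 5; S1 reads c0=5 → after 1×micro: -15/2 ⇒ (c0=5, c1=-15/2)
[Gauss-Seidel] macro 4: S0 reads c0=5 → after 3×micro: 5; S1 reads c0=5 → after 1×micro: -35/4 ⇒ (c0=5, c1=-35/4)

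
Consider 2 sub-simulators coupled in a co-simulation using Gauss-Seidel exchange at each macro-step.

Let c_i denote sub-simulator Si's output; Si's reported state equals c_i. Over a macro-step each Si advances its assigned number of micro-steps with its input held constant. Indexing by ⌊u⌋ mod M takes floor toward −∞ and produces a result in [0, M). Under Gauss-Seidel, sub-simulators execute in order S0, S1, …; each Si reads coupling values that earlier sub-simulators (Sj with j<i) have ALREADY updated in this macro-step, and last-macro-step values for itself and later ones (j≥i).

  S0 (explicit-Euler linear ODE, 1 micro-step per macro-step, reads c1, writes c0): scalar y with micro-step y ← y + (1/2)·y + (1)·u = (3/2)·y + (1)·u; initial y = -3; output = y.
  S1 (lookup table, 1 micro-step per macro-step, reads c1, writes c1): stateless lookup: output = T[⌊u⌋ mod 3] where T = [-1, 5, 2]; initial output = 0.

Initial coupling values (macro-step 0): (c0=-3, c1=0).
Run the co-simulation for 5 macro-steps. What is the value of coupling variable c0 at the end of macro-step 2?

c0 at macro-step 2 = -31/4

macro 1: S0 reads c1=0 → after 1×micro: -9/2; S1 reads c1=0 → after 1×micro: -1 ⇒ (c0=-9/2, c1=-1)
macro 2: S0 reads c1=-1 → after 1×micro: -31/4; S1 reads c1=-1 → after 1×micro: 2 ⇒ (c0=-31/4, c1=2)
macro 3: S0 reads c1=2 → after 1×micro: -77/8; S1 reads c1=2 → after 1×micro: 2 ⇒ (c0=-77/8, c1=2)
macro 4: S0 reads c1=2 → after 1×micro: -199/16; S1 reads c1=2 → after 1×micro: 2 ⇒ (c0=-199/16, c1=2)
macro 5: S0 reads c1=2 → after 1×micro: -533/32; S1 reads c1=2 → after 1×micro: 2 ⇒ (c0=-533/32, c1=2)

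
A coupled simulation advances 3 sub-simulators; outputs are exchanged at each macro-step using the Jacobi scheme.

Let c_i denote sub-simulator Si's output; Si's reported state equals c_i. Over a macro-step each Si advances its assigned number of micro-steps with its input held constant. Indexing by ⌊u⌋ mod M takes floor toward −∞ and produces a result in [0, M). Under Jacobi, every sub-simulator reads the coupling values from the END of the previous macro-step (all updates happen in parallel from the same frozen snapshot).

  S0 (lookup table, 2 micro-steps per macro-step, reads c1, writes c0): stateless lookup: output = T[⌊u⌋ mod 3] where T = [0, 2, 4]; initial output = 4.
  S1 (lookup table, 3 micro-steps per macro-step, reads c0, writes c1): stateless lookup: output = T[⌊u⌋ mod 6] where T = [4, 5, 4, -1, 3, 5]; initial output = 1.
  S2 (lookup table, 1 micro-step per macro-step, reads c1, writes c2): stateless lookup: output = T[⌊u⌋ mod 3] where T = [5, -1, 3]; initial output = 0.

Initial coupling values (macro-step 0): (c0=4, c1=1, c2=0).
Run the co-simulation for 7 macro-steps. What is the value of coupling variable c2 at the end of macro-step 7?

macro 1: S0 reads c1=1 → after 2×micro: 2; S1 reads c0=4 → after 3×micro: 3; S2 reads c1=1 → after 1×micro: -1 ⇒ (c0=2, c1=3, c2=-1)
macro 2: S0 reads c1=3 → after 2×micro: 0; S1 reads c0=2 → after 3×micro: 4; S2 reads c1=3 → after 1×micro: 5 ⇒ (c0=0, c1=4, c2=5)
macro 3: S0 reads c1=4 → after 2×micro: 2; S1 reads c0=0 → after 3×micro: 4; S2 reads c1=4 → after 1×micro: -1 ⇒ (c0=2, c1=4, c2=-1)
macro 4: S0 reads c1=4 → after 2×micro: 2; S1 reads c0=2 → after 3×micro: 4; S2 reads c1=4 → after 1×micro: -1 ⇒ (c0=2, c1=4, c2=-1)
macro 5: S0 reads c1=4 → after 2×micro: 2; S1 reads c0=2 → after 3×micro: 4; S2 reads c1=4 → after 1×micro: -1 ⇒ (c0=2, c1=4, c2=-1)
macro 6: S0 reads c1=4 → after 2×micro: 2; S1 reads c0=2 → after 3×micro: 4; S2 reads c1=4 → after 1×micro: -1 ⇒ (c0=2, c1=4, c2=-1)
macro 7: S0 reads c1=4 → after 2×micro: 2; S1 reads c0=2 → after 3×micro: 4; S2 reads c1=4 → after 1×micro: -1 ⇒ (c0=2, c1=4, c2=-1)

c2 at macro-step 7 = -1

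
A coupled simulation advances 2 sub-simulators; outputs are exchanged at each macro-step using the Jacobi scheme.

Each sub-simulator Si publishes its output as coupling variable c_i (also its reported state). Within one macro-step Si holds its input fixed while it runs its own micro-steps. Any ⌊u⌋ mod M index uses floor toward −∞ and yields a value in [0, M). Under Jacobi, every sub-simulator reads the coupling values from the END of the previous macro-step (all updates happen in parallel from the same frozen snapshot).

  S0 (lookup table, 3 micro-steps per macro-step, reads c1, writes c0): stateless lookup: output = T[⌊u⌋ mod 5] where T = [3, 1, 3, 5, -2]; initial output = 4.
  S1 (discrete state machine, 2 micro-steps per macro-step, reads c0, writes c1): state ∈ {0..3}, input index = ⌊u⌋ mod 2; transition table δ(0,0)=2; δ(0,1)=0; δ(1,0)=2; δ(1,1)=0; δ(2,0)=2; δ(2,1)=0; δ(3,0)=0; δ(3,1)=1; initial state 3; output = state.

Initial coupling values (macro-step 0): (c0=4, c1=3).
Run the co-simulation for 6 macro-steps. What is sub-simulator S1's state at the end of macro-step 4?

S1 state at macro-step 4 = 0

macro 1: S0 reads c1=3 → after 3×micro: 5; S1 reads c0=4 → after 2×micro: 2 ⇒ (c0=5, c1=2)
macro 2: S0 reads c1=2 → after 3×micro: 3; S1 reads c0=5 → after 2×micro: 0 ⇒ (c0=3, c1=0)
macro 3: S0 reads c1=0 → after 3×micro: 3; S1 reads c0=3 → after 2×micro: 0 ⇒ (c0=3, c1=0)
macro 4: S0 reads c1=0 → after 3×micro: 3; S1 reads c0=3 → after 2×micro: 0 ⇒ (c0=3, c1=0)
macro 5: S0 reads c1=0 → after 3×micro: 3; S1 reads c0=3 → after 2×micro: 0 ⇒ (c0=3, c1=0)
macro 6: S0 reads c1=0 → after 3×micro: 3; S1 reads c0=3 → after 2×micro: 0 ⇒ (c0=3, c1=0)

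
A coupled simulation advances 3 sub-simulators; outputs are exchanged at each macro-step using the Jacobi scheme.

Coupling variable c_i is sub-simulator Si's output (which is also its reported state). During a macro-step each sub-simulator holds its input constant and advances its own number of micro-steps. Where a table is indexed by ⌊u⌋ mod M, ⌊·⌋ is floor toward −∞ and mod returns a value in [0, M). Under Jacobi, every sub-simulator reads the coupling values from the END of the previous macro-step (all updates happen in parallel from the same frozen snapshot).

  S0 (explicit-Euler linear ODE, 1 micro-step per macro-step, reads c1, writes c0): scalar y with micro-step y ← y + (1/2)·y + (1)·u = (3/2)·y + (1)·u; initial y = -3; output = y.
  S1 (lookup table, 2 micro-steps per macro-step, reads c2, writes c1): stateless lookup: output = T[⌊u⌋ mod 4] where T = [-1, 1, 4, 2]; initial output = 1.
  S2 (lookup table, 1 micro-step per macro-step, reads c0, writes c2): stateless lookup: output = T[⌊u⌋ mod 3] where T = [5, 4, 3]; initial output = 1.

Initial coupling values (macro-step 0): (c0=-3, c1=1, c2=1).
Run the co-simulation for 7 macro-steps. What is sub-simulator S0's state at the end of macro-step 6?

macro 1: S0 reads c1=1 → after 1×micro: -7/2; S1 reads c2=1 → after 2×micro: 1; S2 reads c0=-3 → after 1×micro: 5 ⇒ (c0=-7/2, c1=1, c2=5)
macro 2: S0 reads c1=1 → after 1×micro: -17/4; S1 reads c2=5 → after 2×micro: 1; S2 reads c0=-7/2 → after 1×micro: 3 ⇒ (c0=-17/4, c1=1, c2=3)
macro 3: S0 reads c1=1 → after 1×micro: -43/8; S1 reads c2=3 → after 2×micro: 2; S2 reads c0=-17/4 → after 1×micro: 4 ⇒ (c0=-43/8, c1=2, c2=4)
macro 4: S0 reads c1=2 → after 1×micro: -97/16; S1 reads c2=4 → after 2×micro: -1; S2 reads c0=-43/8 → after 1×micro: 5 ⇒ (c0=-97/16, c1=-1, c2=5)
macro 5: S0 reads c1=-1 → after 1×micro: -323/32; S1 reads c2=5 → after 2×micro: 1; S2 reads c0=-97/16 → after 1×micro: 3 ⇒ (c0=-323/32, c1=1, c2=3)
macro 6: S0 reads c1=1 → after 1×micro: -905/64; S1 reads c2=3 → after 2×micro: 2; S2 reads c0=-323/32 → after 1×micro: 4 ⇒ (c0=-905/64, c1=2, c2=4)
macro 7: S0 reads c1=2 → after 1×micro: -2459/128; S1 reads c2=4 → after 2×micro: -1; S2 reads c0=-905/64 → after 1×micro: 5 ⇒ (c0=-2459/128, c1=-1, c2=5)

S0 state at macro-step 6 = -905/64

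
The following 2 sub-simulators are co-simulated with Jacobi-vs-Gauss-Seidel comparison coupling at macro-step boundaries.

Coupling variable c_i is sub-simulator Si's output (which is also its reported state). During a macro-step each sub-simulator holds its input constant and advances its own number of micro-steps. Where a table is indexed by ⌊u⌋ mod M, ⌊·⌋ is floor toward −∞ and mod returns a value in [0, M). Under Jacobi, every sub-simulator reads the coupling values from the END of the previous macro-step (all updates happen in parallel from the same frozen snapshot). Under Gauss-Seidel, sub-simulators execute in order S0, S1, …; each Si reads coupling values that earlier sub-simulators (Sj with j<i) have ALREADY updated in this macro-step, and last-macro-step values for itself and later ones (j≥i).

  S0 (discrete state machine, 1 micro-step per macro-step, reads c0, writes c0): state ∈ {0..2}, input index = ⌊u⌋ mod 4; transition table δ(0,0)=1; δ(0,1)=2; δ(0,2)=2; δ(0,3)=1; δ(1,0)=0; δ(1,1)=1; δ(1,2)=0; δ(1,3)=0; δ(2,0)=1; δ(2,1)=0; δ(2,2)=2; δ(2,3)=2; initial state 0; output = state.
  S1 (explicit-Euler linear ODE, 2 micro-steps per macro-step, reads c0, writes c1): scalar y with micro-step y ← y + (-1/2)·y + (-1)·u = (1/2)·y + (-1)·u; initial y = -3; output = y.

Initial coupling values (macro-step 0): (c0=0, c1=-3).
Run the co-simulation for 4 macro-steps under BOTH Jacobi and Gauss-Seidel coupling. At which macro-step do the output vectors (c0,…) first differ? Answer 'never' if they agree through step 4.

first divergence at macro-step: 1

[Jacobi] macro 1: S0 reads c0=0 → after 1×micro: 1; S1 reads c0=0 → after 2×micro: -3/4 ⇒ (c0=1, c1=-3/4)
[Jacobi] macro 2: S0 reads c0=1 → after 1×micro: 1; S1 reads c0=1 → after 2×micro: -27/16 ⇒ (c0=1, c1=-27/16)
[Jacobi] macro 3: S0 reads c0=1 → after 1×micro: 1; S1 reads c0=1 → after 2×micro: -123/64 ⇒ (c0=1, c1=-123/64)
[Jacobi] macro 4: S0 reads c0=1 → after 1×micro: 1; S1 reads c0=1 → after 2×micro: -507/256 ⇒ (c0=1, c1=-507/256)
[Gauss-Seidel] macro 1: S0 reads c0=0 → after 1×micro: 1; S1 reads c0=1 → after 2×micro: -9/4 ⇒ (c0=1, c1=-9/4)
[Gauss-Seidel] macro 2: S0 reads c0=1 → after 1×micro: 1; S1 reads c0=1 → after 2×micro: -33/16 ⇒ (c0=1, c1=-33/16)
[Gauss-Seidel] macro 3: S0 reads c0=1 → after 1×micro: 1; S1 reads c0=1 → after 2×micro: -129/64 ⇒ (c0=1, c1=-129/64)
[Gauss-Seidel] macro 4: S0 reads c0=1 → after 1×micro: 1; S1 reads c0=1 → after 2×micro: -513/256 ⇒ (c0=1, c1=-513/256)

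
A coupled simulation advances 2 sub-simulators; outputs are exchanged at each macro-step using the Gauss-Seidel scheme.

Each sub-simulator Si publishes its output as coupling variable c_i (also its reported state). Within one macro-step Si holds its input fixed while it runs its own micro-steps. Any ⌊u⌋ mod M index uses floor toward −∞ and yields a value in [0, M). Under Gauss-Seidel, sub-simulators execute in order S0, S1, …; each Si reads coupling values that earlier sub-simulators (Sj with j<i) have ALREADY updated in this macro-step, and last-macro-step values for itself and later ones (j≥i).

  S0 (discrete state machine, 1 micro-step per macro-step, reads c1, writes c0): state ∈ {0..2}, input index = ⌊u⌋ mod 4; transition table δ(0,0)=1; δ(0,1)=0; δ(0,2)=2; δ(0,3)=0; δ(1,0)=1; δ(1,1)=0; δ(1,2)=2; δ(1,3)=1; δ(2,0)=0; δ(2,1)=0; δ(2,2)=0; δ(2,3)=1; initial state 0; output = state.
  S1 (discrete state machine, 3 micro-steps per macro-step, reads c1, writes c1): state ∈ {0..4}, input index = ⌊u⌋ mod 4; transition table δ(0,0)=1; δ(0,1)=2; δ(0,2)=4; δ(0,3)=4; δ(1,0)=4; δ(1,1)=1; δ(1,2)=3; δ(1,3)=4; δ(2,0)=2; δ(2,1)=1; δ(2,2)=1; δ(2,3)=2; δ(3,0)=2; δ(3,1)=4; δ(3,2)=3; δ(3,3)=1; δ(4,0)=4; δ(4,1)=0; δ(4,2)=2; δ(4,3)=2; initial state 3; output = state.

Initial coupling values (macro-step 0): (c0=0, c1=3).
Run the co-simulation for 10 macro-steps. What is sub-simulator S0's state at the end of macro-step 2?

macro 1: S0 reads c1=3 → after 1×micro: 0; S1 reads c1=3 → after 3×micro: 2 ⇒ (c0=0, c1=2)
macro 2: S0 reads c1=2 → after 1×micro: 2; S1 reads c1=2 → after 3×micro: 3 ⇒ (c0=2, c1=3)
macro 3: S0 reads c1=3 → after 1×micro: 1; S1 reads c1=3 → after 3×micro: 2 ⇒ (c0=1, c1=2)
macro 4: S0 reads c1=2 → after 1×micro: 2; S1 reads c1=2 → after 3×micro: 3 ⇒ (c0=2, c1=3)
macro 5: S0 reads c1=3 → after 1×micro: 1; S1 reads c1=3 → after 3×micro: 2 ⇒ (c0=1, c1=2)
macro 6: S0 reads c1=2 → after 1×micro: 2; S1 reads c1=2 → after 3×micro: 3 ⇒ (c0=2, c1=3)
macro 7: S0 reads c1=3 → after 1×micro: 1; S1 reads c1=3 → after 3×micro: 2 ⇒ (c0=1, c1=2)
macro 8: S0 reads c1=2 → after 1×micro: 2; S1 reads c1=2 → after 3×micro: 3 ⇒ (c0=2, c1=3)
macro 9: S0 reads c1=3 → after 1×micro: 1; S1 reads c1=3 → after 3×micro: 2 ⇒ (c0=1, c1=2)
macro 10: S0 reads c1=2 → after 1×micro: 2; S1 reads c1=2 → after 3×micro: 3 ⇒ (c0=2, c1=3)

S0 state at macro-step 2 = 2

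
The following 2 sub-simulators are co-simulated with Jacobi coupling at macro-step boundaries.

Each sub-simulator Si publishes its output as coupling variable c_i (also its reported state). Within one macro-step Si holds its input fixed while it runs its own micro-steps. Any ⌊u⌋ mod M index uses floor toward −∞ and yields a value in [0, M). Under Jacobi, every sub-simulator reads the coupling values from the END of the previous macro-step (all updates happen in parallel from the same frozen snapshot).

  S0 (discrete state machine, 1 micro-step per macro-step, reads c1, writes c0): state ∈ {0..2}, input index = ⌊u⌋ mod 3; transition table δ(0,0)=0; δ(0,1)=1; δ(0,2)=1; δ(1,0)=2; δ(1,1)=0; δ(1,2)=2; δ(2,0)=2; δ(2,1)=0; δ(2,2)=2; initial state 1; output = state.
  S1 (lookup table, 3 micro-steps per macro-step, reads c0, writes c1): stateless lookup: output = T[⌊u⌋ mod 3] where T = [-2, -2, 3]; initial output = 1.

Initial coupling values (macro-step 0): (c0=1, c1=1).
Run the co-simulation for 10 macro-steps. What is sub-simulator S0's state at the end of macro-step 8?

S0 state at macro-step 8 = 1

macro 1: S0 reads c1=1 → after 1×micro: 0; S1 reads c0=1 → after 3×micro: -2 ⇒ (c0=0, c1=-2)
macro 2: S0 reads c1=-2 → after 1×micro: 1; S1 reads c0=0 → after 3×micro: -2 ⇒ (c0=1, c1=-2)
macro 3: S0 reads c1=-2 → after 1×micro: 0; S1 reads c0=1 → after 3×micro: -2 ⇒ (c0=0, c1=-2)
macro 4: S0 reads c1=-2 → after 1×micro: 1; S1 reads c0=0 → after 3×micro: -2 ⇒ (c0=1, c1=-2)
macro 5: S0 reads c1=-2 → after 1×micro: 0; S1 reads c0=1 → after 3×micro: -2 ⇒ (c0=0, c1=-2)
macro 6: S0 reads c1=-2 → after 1×micro: 1; S1 reads c0=0 → after 3×micro: -2 ⇒ (c0=1, c1=-2)
macro 7: S0 reads c1=-2 → after 1×micro: 0; S1 reads c0=1 → after 3×micro: -2 ⇒ (c0=0, c1=-2)
macro 8: S0 reads c1=-2 → after 1×micro: 1; S1 reads c0=0 → after 3×micro: -2 ⇒ (c0=1, c1=-2)
macro 9: S0 reads c1=-2 → after 1×micro: 0; S1 reads c0=1 → after 3×micro: -2 ⇒ (c0=0, c1=-2)
macro 10: S0 reads c1=-2 → after 1×micro: 1; S1 reads c0=0 → after 3×micro: -2 ⇒ (c0=1, c1=-2)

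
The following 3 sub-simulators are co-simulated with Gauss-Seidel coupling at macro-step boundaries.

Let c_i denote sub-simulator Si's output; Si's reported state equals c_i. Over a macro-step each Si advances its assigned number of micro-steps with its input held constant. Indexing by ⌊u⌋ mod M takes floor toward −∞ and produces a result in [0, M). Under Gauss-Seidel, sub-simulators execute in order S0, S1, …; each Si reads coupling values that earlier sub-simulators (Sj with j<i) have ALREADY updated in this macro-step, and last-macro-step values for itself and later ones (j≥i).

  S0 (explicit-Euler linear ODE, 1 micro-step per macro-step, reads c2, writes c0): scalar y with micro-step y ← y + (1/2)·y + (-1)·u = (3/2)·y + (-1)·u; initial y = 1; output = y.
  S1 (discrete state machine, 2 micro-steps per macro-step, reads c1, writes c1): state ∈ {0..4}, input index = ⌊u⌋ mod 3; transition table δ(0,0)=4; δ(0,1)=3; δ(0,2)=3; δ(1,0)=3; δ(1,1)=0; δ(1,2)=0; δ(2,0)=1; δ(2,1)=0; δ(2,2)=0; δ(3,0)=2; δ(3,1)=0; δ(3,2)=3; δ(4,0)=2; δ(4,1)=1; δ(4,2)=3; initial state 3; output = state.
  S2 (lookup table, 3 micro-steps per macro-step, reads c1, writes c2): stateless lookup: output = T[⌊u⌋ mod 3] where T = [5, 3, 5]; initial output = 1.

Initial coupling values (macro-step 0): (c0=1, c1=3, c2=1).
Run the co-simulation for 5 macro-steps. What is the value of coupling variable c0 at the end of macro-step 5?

macro 1: S0 reads c2=1 → after 1×micro: 1/2; S1 reads c1=3 → after 2×micro: 1; S2 reads c1=1 → after 3×micro: 3 ⇒ (c0=1/2, c1=1, c2=3)
macro 2: S0 reads c2=3 → after 1×micro: -9/4; S1 reads c1=1 → after 2×micro: 3; S2 reads c1=3 → after 3×micro: 5 ⇒ (c0=-9/4, c1=3, c2=5)
macro 3: S0 reads c2=5 → after 1×micro: -67/8; S1 reads c1=3 → after 2×micro: 1; S2 reads c1=1 → after 3×micro: 3 ⇒ (c0=-67/8, c1=1, c2=3)
macro 4: S0 reads c2=3 → after 1×micro: -249/16; S1 reads c1=1 → after 2×micro: 3; S2 reads c1=3 → after 3×micro: 5 ⇒ (c0=-249/16, c1=3, c2=5)
macro 5: S0 reads c2=5 → after 1×micro: -907/32; S1 reads c1=3 → after 2×micro: 1; S2 reads c1=1 → after 3×micro: 3 ⇒ (c0=-907/32, c1=1, c2=3)

c0 at macro-step 5 = -907/32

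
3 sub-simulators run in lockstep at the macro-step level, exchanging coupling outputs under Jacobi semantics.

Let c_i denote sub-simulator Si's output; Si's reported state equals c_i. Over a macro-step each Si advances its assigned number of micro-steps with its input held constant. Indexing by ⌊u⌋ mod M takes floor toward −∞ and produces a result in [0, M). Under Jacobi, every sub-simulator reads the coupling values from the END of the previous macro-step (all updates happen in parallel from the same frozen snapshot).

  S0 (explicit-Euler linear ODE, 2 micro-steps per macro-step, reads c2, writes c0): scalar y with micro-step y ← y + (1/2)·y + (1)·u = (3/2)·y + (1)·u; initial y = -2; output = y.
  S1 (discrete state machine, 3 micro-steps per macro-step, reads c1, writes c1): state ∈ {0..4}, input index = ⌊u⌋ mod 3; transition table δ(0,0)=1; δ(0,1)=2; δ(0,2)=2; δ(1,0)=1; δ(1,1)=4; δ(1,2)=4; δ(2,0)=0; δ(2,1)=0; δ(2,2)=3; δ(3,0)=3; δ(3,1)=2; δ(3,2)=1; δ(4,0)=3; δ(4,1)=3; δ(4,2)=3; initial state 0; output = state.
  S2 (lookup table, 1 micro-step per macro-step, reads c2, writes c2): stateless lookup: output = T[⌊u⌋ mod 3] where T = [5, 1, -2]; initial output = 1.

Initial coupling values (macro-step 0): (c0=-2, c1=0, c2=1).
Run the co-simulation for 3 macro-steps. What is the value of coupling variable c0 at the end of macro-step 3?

macro 1: S0 reads c2=1 → after 2×micro: -2; S1 reads c1=0 → after 3×micro: 1; S2 reads c2=1 → after 1×micro: 1 ⇒ (c0=-2, c1=1, c2=1)
macro 2: S0 reads c2=1 → after 2×micro: -2; S1 reads c1=1 → after 3×micro: 2; S2 reads c2=1 → after 1×micro: 1 ⇒ (c0=-2, c1=2, c2=1)
macro 3: S0 reads c2=1 → after 2×micro: -2; S1 reads c1=2 → after 3×micro: 4; S2 reads c2=1 → after 1×micro: 1 ⇒ (c0=-2, c1=4, c2=1)

c0 at macro-step 3 = -2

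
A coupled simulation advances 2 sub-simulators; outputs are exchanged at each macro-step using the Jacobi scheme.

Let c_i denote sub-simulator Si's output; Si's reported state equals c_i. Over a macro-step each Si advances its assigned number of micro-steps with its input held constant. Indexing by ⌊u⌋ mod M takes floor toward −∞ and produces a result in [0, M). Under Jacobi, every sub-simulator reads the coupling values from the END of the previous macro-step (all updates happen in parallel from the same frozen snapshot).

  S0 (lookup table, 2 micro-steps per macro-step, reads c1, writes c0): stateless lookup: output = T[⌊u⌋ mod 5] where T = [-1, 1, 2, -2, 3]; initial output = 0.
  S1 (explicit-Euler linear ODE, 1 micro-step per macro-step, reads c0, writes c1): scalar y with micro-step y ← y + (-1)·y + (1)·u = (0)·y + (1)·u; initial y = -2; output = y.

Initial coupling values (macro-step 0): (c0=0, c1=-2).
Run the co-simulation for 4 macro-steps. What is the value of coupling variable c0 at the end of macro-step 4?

c0 at macro-step 4 = 3

macro 1: S0 reads c1=-2 → after 2×micro: -2; S1 reads c0=0 → after 1×micro: 0 ⇒ (c0=-2, c1=0)
macro 2: S0 reads c1=0 → after 2×micro: -1; S1 reads c0=-2 → after 1×micro: -2 ⇒ (c0=-1, c1=-2)
macro 3: S0 reads c1=-2 → after 2×micro: -2; S1 reads c0=-1 → after 1×micro: -1 ⇒ (c0=-2, c1=-1)
macro 4: S0 reads c1=-1 → after 2×micro: 3; S1 reads c0=-2 → after 1×micro: -2 ⇒ (c0=3, c1=-2)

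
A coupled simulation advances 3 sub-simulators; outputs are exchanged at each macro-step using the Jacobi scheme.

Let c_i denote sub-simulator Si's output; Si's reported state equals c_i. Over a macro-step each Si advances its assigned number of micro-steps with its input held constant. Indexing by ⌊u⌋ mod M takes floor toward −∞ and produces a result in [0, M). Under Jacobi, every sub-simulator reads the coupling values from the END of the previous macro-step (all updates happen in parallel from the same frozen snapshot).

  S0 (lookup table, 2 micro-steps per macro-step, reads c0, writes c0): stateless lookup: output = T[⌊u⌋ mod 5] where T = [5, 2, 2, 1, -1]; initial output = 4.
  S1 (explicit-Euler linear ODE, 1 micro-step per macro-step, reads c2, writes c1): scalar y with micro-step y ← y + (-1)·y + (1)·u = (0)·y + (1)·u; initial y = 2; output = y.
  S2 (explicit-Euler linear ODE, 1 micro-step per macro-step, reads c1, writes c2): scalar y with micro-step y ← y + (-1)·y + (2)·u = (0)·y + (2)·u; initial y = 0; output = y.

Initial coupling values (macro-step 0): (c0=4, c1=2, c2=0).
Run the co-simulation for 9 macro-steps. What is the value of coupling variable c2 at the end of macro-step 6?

c2 at macro-step 6 = 0

macro 1: S0 reads c0=4 → after 2×micro: -1; S1 reads c2=0 → after 1×micro: 0; S2 reads c1=2 → after 1×micro: 4 ⇒ (c0=-1, c1=0, c2=4)
macro 2: S0 reads c0=-1 → after 2×micro: -1; S1 reads c2=4 → after 1×micro: 4; S2 reads c1=0 → after 1×micro: 0 ⇒ (c0=-1, c1=4, c2=0)
macro 3: S0 reads c0=-1 → after 2×micro: -1; S1 reads c2=0 → after 1×micro: 0; S2 reads c1=4 → after 1×micro: 8 ⇒ (c0=-1, c1=0, c2=8)
macro 4: S0 reads c0=-1 → after 2×micro: -1; S1 reads c2=8 → after 1×micro: 8; S2 reads c1=0 → after 1×micro: 0 ⇒ (c0=-1, c1=8, c2=0)
macro 5: S0 reads c0=-1 → after 2×micro: -1; S1 reads c2=0 → after 1×micro: 0; S2 reads c1=8 → after 1×micro: 16 ⇒ (c0=-1, c1=0, c2=16)
macro 6: S0 reads c0=-1 → after 2×micro: -1; S1 reads c2=16 → after 1×micro: 16; S2 reads c1=0 → after 1×micro: 0 ⇒ (c0=-1, c1=16, c2=0)
macro 7: S0 reads c0=-1 → after 2×micro: -1; S1 reads c2=0 → after 1×micro: 0; S2 reads c1=16 → after 1×micro: 32 ⇒ (c0=-1, c1=0, c2=32)
macro 8: S0 reads c0=-1 → after 2×micro: -1; S1 reads c2=32 → after 1×micro: 32; S2 reads c1=0 → after 1×micro: 0 ⇒ (c0=-1, c1=32, c2=0)
macro 9: S0 reads c0=-1 → after 2×micro: -1; S1 reads c2=0 → after 1×micro: 0; S2 reads c1=32 → after 1×micro: 64 ⇒ (c0=-1, c1=0, c2=64)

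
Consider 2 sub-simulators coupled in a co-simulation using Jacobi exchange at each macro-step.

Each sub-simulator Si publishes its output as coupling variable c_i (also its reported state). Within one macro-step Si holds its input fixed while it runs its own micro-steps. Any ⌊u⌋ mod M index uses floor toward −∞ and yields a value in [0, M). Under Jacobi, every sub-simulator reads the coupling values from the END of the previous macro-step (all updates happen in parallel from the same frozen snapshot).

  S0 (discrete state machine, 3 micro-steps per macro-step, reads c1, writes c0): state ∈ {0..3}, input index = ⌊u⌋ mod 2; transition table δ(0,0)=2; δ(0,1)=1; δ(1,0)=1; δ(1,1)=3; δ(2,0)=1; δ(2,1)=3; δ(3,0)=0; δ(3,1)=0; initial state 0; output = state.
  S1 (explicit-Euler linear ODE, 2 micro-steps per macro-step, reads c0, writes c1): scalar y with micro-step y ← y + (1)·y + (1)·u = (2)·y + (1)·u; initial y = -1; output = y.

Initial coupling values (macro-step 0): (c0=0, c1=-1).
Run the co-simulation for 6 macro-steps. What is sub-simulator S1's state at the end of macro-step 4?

S1 state at macro-step 4 = -241

macro 1: S0 reads c1=-1 → after 3×micro: 0; S1 reads c0=0 → after 2×micro: -4 ⇒ (c0=0, c1=-4)
macro 2: S0 reads c1=-4 → after 3×micro: 1; S1 reads c0=0 → after 2×micro: -16 ⇒ (c0=1, c1=-16)
macro 3: S0 reads c1=-16 → after 3×micro: 1; S1 reads c0=1 → after 2×micro: -61 ⇒ (c0=1, c1=-61)
macro 4: S0 reads c1=-61 → after 3×micro: 1; S1 reads c0=1 → after 2×micro: -241 ⇒ (c0=1, c1=-241)
macro 5: S0 reads c1=-241 → after 3×micro: 1; S1 reads c0=1 → after 2×micro: -961 ⇒ (c0=1, c1=-961)
macro 6: S0 reads c1=-961 → after 3×micro: 1; S1 reads c0=1 → after 2×micro: -3841 ⇒ (c0=1, c1=-3841)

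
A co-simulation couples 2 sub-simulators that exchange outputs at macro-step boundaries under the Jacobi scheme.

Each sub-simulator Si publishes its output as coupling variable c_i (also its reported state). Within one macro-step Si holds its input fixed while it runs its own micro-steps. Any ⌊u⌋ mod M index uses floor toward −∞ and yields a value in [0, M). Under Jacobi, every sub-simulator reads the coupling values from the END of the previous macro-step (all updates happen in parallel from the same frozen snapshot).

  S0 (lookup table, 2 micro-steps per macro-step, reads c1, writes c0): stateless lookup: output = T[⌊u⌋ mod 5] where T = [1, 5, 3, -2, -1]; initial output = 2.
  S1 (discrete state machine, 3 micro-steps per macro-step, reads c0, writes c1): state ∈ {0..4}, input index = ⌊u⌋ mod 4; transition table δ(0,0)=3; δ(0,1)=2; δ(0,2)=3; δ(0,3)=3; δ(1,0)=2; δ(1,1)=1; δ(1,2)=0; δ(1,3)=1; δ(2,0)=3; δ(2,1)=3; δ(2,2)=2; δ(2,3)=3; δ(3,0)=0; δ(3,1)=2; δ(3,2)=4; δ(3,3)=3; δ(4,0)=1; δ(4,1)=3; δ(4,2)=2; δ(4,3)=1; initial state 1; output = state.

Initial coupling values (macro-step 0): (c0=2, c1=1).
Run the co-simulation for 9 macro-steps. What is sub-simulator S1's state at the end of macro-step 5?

macro 1: S0 reads c1=1 → after 2×micro: 5; S1 reads c0=2 → after 3×micro: 4 ⇒ (c0=5, c1=4)
macro 2: S0 reads c1=4 → after 2×micro: -1; S1 reads c0=5 → after 3×micro: 3 ⇒ (c0=-1, c1=3)
macro 3: S0 reads c1=3 → after 2×micro: -2; S1 reads c0=-1 → after 3×micro: 3 ⇒ (c0=-2, c1=3)
macro 4: S0 reads c1=3 → after 2×micro: -2; S1 reads c0=-2 → after 3×micro: 2 ⇒ (c0=-2, c1=2)
macro 5: S0 reads c1=2 → after 2×micro: 3; S1 reads c0=-2 → after 3×micro: 2 ⇒ (c0=3, c1=2)
macro 6: S0 reads c1=2 → after 2×micro: 3; S1 reads c0=3 → after 3×micro: 3 ⇒ (c0=3, c1=3)
macro 7: S0 reads c1=3 → after 2×micro: -2; S1 reads c0=3 → after 3×micro: 3 ⇒ (c0=-2, c1=3)
macro 8: S0 reads c1=3 → after 2×micro: -2; S1 reads c0=-2 → after 3×micro: 2 ⇒ (c0=-2, c1=2)
macro 9: S0 reads c1=2 → after 2×micro: 3; S1 reads c0=-2 → after 3×micro: 2 ⇒ (c0=3, c1=2)

S1 state at macro-step 5 = 2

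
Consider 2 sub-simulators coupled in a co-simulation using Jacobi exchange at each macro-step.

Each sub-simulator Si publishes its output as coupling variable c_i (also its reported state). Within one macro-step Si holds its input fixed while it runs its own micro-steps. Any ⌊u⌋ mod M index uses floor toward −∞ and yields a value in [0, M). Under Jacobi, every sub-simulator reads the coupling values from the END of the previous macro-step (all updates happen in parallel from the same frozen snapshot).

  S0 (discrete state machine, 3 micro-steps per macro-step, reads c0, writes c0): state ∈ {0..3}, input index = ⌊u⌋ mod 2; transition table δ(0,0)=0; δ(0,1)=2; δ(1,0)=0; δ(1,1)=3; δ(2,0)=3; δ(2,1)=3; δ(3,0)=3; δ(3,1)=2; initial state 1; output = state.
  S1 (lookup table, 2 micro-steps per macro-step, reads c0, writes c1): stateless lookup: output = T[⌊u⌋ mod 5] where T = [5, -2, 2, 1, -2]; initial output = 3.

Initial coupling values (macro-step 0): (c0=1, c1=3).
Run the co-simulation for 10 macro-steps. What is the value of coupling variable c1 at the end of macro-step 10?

c1 at macro-step 10 = 1

macro 1: S0 reads c0=1 → after 3×micro: 3; S1 reads c0=1 → after 2×micro: -2 ⇒ (c0=3, c1=-2)
macro 2: S0 reads c0=3 → after 3×micro: 2; S1 reads c0=3 → after 2×micro: 1 ⇒ (c0=2, c1=1)
macro 3: S0 reads c0=2 → after 3×micro: 3; S1 reads c0=2 → after 2×micro: 2 ⇒ (c0=3, c1=2)
macro 4: S0 reads c0=3 → after 3×micro: 2; S1 reads c0=3 → after 2×micro: 1 ⇒ (c0=2, c1=1)
macro 5: S0 reads c0=2 → after 3×micro: 3; S1 reads c0=2 → after 2×micro: 2 ⇒ (c0=3, c1=2)
macro 6: S0 reads c0=3 → after 3×micro: 2; S1 reads c0=3 → after 2×micro: 1 ⇒ (c0=2, c1=1)
macro 7: S0 reads c0=2 → after 3×micro: 3; S1 reads c0=2 → after 2×micro: 2 ⇒ (c0=3, c1=2)
macro 8: S0 reads c0=3 → after 3×micro: 2; S1 reads c0=3 → after 2×micro: 1 ⇒ (c0=2, c1=1)
macro 9: S0 reads c0=2 → after 3×micro: 3; S1 reads c0=2 → after 2×micro: 2 ⇒ (c0=3, c1=2)
macro 10: S0 reads c0=3 → after 3×micro: 2; S1 reads c0=3 → after 2×micro: 1 ⇒ (c0=2, c1=1)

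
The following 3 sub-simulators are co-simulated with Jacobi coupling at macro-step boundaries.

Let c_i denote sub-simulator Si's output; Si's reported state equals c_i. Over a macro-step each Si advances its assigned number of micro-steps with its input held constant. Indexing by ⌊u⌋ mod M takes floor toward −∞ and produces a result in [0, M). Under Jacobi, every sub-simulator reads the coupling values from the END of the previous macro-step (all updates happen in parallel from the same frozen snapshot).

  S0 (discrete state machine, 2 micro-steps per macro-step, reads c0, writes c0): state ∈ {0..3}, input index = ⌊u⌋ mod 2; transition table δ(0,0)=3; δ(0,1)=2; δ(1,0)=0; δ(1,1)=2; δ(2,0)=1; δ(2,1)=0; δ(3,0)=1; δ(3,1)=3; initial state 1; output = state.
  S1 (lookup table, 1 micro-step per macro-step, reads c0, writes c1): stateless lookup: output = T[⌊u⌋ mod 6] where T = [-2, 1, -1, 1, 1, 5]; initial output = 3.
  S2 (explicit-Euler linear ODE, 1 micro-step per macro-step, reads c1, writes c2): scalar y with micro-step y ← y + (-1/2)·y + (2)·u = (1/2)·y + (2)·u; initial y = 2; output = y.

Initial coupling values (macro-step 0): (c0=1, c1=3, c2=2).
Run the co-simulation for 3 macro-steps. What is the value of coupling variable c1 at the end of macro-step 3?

macro 1: S0 reads c0=1 → after 2×micro: 0; S1 reads c0=1 → after 1×micro: 1; S2 reads c1=3 → after 1×micro: 7 ⇒ (c0=0, c1=1, c2=7)
macro 2: S0 reads c0=0 → after 2×micro: 1; S1 reads c0=0 → after 1×micro: -2; S2 reads c1=1 → after 1×micro: 11/2 ⇒ (c0=1, c1=-2, c2=11/2)
macro 3: S0 reads c0=1 → after 2×micro: 0; S1 reads c0=1 → after 1×micro: 1; S2 reads c1=-2 → after 1×micro: -5/4 ⇒ (c0=0, c1=1, c2=-5/4)

c1 at macro-step 3 = 1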